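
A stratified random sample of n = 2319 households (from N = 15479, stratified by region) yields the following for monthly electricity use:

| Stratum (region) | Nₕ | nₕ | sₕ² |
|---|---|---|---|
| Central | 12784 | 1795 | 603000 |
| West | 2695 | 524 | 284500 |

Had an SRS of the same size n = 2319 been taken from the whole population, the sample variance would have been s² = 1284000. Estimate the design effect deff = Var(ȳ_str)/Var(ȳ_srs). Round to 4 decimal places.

Var(ȳ_str) = Σ Wₕ²(1−fₕ)sₕ²/nₕ with Wₕ = Nₕ/15479:
  Central: (12784/15479)²·(1−1795/12784)·603000/1795 = 196.96633
  West: (2695/15479)²·(1−524/2695)·284500/524 = 13.258176
  → Var(ȳ_str) = 210.22451.
Var(ȳ_srs) = (1 − 2319/15479)·1284000/2319 = 470.73584.
deff = 210.22451 / 470.73584 = 0.4466.

0.4466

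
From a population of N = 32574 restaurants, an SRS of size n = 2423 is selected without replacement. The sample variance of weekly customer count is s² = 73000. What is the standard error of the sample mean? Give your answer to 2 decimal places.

5.28

Under SRS without replacement, Var(ȳ) = (1 − f)·s²/n with f = n/N = 2423/32574 = 0.07438448.
Var(ȳ) = (1 − 0.07438448)·73000/2423 = 0.92561552·30.127941 = 27.886889.
SE(ȳ) = √(27.886889) = 5.28.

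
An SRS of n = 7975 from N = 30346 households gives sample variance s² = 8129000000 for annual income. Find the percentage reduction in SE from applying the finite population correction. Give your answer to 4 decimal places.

f = n/N = 7975/30346 = 0.26280235.
SE_no-fpc = √(s²/n) = 1009.609; SE_fpc = √((1−f)s²/n) = 866.85246.
Ratio = √(1−f) = 0.85860215. Reduction = 100·(1 − 0.85860215) = 14.1398%.

14.1398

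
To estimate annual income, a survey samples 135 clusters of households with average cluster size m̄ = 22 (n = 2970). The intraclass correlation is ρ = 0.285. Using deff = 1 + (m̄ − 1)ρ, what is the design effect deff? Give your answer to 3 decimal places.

6.985

deff = 1 + (22 − 1)·0.285 = 1 + 5.985 = 6.985.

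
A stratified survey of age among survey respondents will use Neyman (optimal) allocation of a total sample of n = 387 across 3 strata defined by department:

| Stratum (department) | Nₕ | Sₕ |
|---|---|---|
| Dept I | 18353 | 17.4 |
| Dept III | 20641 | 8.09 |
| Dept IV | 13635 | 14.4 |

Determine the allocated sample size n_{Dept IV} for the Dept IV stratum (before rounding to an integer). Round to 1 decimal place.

111.3

Neyman allocation: nₕ = n·NₕSₕ / Σⱼ NⱼSⱼ.
Σ NⱼSⱼ = 18353·17.4 + 20641·8.09 + 13635·14.4 = 682671.89.
n_{Dept IV} = 387·13635·14.4 / 682671.89 = 111.3.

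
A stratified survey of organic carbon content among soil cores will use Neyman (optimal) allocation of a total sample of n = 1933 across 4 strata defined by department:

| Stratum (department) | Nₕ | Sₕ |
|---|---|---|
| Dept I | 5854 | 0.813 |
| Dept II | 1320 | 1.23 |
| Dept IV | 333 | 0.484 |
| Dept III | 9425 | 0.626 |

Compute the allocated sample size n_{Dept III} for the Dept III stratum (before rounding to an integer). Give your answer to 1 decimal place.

Neyman allocation: nₕ = n·NₕSₕ / Σⱼ NⱼSⱼ.
Σ NⱼSⱼ = 5854·0.813 + 1320·1.23 + 333·0.484 + 9425·0.626 = 12444.124.
n_{Dept III} = 1933·9425·0.626 / 12444.124 = 916.5.

916.5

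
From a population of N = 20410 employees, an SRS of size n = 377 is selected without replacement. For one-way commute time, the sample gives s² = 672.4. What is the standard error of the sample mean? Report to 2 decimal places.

Under SRS without replacement, Var(ȳ) = (1 − f)·s²/n with f = n/N = 377/20410 = 0.01847134.
Var(ȳ) = (1 − 0.01847134)·672.4/377 = 0.98152866·1.7835544 = 1.7506097.
SE(ȳ) = √(1.7506097) = 1.32.

1.32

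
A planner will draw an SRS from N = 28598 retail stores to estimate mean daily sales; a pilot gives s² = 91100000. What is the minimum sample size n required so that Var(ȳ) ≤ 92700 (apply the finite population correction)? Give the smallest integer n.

Without fpc, n₀ = s²/D = 91100000/92700 = 982.7400.
With fpc, (1 − n/N)·s²/n ≤ D requires n ≥ n₀/(1 + n₀/N) = 982.7400/(1 + 982.7400/28598) = 950.0911.
Rounding up, n = 951.

951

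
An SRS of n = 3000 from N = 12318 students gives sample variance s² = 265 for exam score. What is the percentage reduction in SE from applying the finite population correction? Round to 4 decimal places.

f = n/N = 3000/12318 = 0.24354603.
SE_no-fpc = √(s²/n) = 0.29720924; SE_fpc = √((1−f)s²/n) = 0.25849584.
Ratio = √(1−f) = 0.86974362. Reduction = 100·(1 − 0.86974362) = 13.0256%.

13.0256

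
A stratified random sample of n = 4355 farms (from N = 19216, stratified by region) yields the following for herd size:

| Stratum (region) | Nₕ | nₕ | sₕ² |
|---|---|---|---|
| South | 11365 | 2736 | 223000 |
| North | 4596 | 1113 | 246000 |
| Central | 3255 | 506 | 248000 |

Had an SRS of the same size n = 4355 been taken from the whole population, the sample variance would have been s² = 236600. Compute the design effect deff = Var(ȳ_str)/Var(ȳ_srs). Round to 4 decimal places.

1.0259

Var(ȳ_str) = Σ Wₕ²(1−fₕ)sₕ²/nₕ with Wₕ = Nₕ/19216:
  South: (11365/19216)²·(1−2736/11365)·223000/2736 = 21.64675
  North: (4596/19216)²·(1−1113/4596)·246000/1113 = 9.5818078
  Central: (3255/19216)²·(1−506/3255)·248000/506 = 11.87684
  → Var(ȳ_str) = 43.105398.
Var(ȳ_srs) = (1 − 4355/19216)·236600/4355 = 42.015702.
deff = 43.105398 / 42.015702 = 1.0259.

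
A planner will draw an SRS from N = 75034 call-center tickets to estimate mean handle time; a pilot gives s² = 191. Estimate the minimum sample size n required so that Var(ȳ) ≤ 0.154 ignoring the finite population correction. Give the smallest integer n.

1241

Without fpc, n₀ = s²/D = 191/0.154 = 1240.2597.
Rounding up, n = 1241.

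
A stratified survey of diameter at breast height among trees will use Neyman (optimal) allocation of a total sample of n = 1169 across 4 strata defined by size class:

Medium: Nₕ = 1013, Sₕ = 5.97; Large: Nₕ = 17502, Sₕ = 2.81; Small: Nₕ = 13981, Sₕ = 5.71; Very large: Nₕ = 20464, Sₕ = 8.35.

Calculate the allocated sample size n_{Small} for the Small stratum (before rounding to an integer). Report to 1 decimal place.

305.0

Neyman allocation: nₕ = n·NₕSₕ / Σⱼ NⱼSⱼ.
Σ NⱼSⱼ = 1013·5.97 + 17502·2.81 + 13981·5.71 + 20464·8.35 = 305934.14.
n_{Small} = 1169·13981·5.71 / 305934.14 = 305.0.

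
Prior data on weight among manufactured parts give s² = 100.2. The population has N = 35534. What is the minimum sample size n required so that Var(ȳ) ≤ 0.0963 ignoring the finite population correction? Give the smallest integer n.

1041

Without fpc, n₀ = s²/D = 100.2/0.0963 = 1040.4984.
Rounding up, n = 1041.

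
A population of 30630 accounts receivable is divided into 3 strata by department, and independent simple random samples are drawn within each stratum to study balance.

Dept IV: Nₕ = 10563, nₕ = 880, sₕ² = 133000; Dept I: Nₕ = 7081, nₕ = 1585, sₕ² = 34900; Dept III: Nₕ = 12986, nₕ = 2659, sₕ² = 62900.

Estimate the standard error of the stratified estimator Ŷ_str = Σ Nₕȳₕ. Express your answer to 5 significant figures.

Var(Ŷ_str) = Σₕ Nₕ²(1 − fₕ)sₕ²/nₕ.
Dept IV: 10563²·(1 − 880/10563)·133000/880 = 1.5458458 × 10^10.
Dept I: 7081²·(1 − 1585/7081)·34900/1585 = 8.5691447 × 10^8.
Dept III: 12986²·(1 − 2659/12986)·62900/2659 = 3.1723558 × 10^9.
Sum = 1.9487728 × 10^10.
SE = √(1.9487728 × 10^10) = 139600.

139600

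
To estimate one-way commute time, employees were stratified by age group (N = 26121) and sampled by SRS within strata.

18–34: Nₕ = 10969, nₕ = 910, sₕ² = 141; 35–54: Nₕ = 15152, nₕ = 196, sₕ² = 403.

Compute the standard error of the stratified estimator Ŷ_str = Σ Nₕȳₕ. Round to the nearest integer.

Var(Ŷ_str) = Σₕ Nₕ²(1 − fₕ)sₕ²/nₕ.
18–34: 10969²·(1 − 910/10969)·141/910 = 1.7096199 × 10^7.
35–54: 15152²·(1 − 196/15152)·403/196 = 4.6594472 × 10^8.
Sum = 4.8304092 × 10^8.
SE = √(4.8304092 × 10^8) = 21978.

21978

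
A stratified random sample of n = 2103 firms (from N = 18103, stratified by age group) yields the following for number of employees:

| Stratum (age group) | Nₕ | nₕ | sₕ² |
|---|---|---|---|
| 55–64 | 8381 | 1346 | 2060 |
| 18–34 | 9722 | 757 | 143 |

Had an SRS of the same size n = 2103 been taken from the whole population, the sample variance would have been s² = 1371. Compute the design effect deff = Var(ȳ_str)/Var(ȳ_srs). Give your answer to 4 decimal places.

0.5651

Var(ȳ_str) = Σ Wₕ²(1−fₕ)sₕ²/nₕ with Wₕ = Nₕ/18103:
  55–64: (8381/18103)²·(1−1346/8381)·2060/1346 = 0.27534741
  18–34: (9722/18103)²·(1−757/9722)·143/757 = 0.05023946
  → Var(ȳ_str) = 0.32558687.
Var(ȳ_srs) = (1 − 2103/18103)·1371/2103 = 0.57619252.
deff = 0.32558687 / 0.57619252 = 0.5651.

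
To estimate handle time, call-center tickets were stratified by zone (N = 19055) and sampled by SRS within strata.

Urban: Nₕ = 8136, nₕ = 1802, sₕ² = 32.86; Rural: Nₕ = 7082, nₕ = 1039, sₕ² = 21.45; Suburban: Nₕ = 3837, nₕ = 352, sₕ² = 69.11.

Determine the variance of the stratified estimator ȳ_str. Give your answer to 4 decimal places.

0.0123

Var(ȳ_str) = Σₕ Wₕ²(1 − fₕ)sₕ²/nₕ with Wₕ = Nₕ/N, N = 19055.
Urban: Wₕ = 0.42697455; term = 0.42697455²·(1 − 0.22148476)·32.86/1802 = 0.0025881168.
Rural: Wₕ = 0.37166098; term = 0.37166098²·(1 − 0.14670997)·21.45/1039 = 0.0024333376.
Suburban: Wₕ = 0.20136447; term = 0.20136447²·(1 − 0.09173834)·69.11/352 = 0.0072306095.
Sum = 0.012252064.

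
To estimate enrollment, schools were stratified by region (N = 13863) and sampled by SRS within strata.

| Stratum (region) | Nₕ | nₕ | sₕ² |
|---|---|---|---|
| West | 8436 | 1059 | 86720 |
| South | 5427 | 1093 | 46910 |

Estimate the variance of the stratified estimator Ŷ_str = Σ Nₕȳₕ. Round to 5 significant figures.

Var(Ŷ_str) = Σₕ Nₕ²(1 − fₕ)sₕ²/nₕ.
West: 8436²·(1 − 1059/8436)·86720/1059 = 5.0961202 × 10^9.
South: 5427²·(1 − 1093/5427)·46910/1093 = 1.0094714 × 10^9.
Sum = 6.1055916 × 10^9.

6.1056 × 10^9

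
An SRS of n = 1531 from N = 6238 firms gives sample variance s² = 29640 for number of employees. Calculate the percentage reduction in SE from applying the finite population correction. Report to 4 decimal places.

13.1341

f = n/N = 1531/6238 = 0.24543123.
SE_no-fpc = √(s²/n) = 4.3999881; SE_fpc = √((1−f)s²/n) = 3.8220901.
Ratio = √(1−f) = 0.86865918. Reduction = 100·(1 − 0.86865918) = 13.1341%.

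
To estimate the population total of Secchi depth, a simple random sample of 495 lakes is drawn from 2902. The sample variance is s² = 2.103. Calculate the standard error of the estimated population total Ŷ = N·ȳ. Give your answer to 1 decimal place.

172.3

Var(Ŷ) = N²·Var(ȳ) = N²·(1 − n/N)·s²/n.
f = 495/2902 = 0.17057202; Var(ȳ) = 0.82942798·2.103/495 = 0.0035238122.
Var(Ŷ) = 2902² · 0.0035238122 = 29676.151.
SE(Ŷ) = √(29676.151) = 172.3.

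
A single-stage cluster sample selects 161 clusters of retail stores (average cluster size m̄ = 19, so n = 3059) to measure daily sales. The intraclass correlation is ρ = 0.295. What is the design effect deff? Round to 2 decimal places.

deff = 1 + (19 − 1)·0.295 = 1 + 5.31 = 6.31.

6.31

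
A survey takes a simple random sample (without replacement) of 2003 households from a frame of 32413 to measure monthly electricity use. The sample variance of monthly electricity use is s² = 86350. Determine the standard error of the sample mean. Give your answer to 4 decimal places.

Under SRS without replacement, Var(ȳ) = (1 − f)·s²/n with f = n/N = 2003/32413 = 0.06179619.
Var(ȳ) = (1 − 0.06179619)·86350/2003 = 0.93820381·43.110334 = 40.44628.
SE(ȳ) = √(40.44628) = 6.3597.

6.3597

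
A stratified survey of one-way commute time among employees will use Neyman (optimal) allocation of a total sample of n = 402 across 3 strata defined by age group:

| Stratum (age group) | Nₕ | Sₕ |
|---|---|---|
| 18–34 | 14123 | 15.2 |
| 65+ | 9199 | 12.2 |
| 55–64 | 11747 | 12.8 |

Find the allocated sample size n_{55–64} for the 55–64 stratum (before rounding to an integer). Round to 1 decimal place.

Neyman allocation: nₕ = n·NₕSₕ / Σⱼ NⱼSⱼ.
Σ NⱼSⱼ = 14123·15.2 + 9199·12.2 + 11747·12.8 = 477259.
n_{55–64} = 402·11747·12.8 / 477259 = 126.7.

126.7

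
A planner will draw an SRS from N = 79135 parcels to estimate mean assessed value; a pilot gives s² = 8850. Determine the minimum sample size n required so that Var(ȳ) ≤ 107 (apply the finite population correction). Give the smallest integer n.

83

Without fpc, n₀ = s²/D = 8850/107 = 82.7103.
With fpc, (1 − n/N)·s²/n ≤ D requires n ≥ n₀/(1 + n₀/N) = 82.7103/(1 + 82.7103/79135) = 82.6239.
Rounding up, n = 83.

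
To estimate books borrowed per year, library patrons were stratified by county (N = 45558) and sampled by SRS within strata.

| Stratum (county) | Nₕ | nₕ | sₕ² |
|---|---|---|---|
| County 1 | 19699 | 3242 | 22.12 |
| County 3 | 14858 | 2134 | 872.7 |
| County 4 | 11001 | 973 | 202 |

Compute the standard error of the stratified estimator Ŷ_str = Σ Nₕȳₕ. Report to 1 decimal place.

Var(Ŷ_str) = Σₕ Nₕ²(1 − fₕ)sₕ²/nₕ.
County 1: 19699²·(1 − 3242/19699)·22.12/3242 = 2.2119075 × 10^6.
County 3: 14858²·(1 − 2134/14858)·872.7/2134 = 7.7313365 × 10^7.
County 4: 11001²·(1 − 973/11001)·202/973 = 2.2902612 × 10^7.
Sum = 1.0242788 × 10^8.
SE = √(1.0242788 × 10^8) = 10120.7.

10120.7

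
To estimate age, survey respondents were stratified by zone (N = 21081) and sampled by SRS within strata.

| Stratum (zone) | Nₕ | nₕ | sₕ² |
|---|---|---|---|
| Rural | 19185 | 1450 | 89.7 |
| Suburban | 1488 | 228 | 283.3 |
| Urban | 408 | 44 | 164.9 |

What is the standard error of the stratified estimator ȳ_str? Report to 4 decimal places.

0.2321

Var(ȳ_str) = Σₕ Wₕ²(1 − fₕ)sₕ²/nₕ with Wₕ = Nₕ/N, N = 21081.
Rural: Wₕ = 0.91006119; term = 0.91006119²·(1 − 0.07557988)·89.7/1450 = 0.047362544.
Suburban: Wₕ = 0.07058489; term = 0.07058489²·(1 − 0.15322581)·283.3/228 = 0.0052420697.
Urban: Wₕ = 0.01935392; term = 0.01935392²·(1 − 0.10784314)·164.9/44 = 0.0012524117.
Sum = 0.053857025.
SE = √(0.053857025) = 0.2321.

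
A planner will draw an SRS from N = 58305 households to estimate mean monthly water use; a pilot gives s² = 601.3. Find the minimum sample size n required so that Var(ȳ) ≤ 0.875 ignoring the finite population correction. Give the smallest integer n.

688

Without fpc, n₀ = s²/D = 601.3/0.875 = 687.2000.
Rounding up, n = 688.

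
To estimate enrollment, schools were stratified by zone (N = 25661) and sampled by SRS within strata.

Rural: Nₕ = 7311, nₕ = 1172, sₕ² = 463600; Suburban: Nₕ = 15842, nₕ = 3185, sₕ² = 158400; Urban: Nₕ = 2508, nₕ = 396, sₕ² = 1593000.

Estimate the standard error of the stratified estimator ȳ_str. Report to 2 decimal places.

Var(ȳ_str) = Σₕ Wₕ²(1 − fₕ)sₕ²/nₕ with Wₕ = Nₕ/N, N = 25661.
Rural: Wₕ = 0.28490706; term = 0.28490706²·(1 − 0.16030639)·463600/1172 = 26.96144.
Suburban: Wₕ = 0.61735708; term = 0.61735708²·(1 − 0.20104785)·158400/3185 = 15.143957.
Urban: Wₕ = 0.09773586; term = 0.09773586²·(1 − 0.15789474)·1593000/396 = 32.358984.
Sum = 74.464381.
SE = √(74.464381) = 8.63.

8.63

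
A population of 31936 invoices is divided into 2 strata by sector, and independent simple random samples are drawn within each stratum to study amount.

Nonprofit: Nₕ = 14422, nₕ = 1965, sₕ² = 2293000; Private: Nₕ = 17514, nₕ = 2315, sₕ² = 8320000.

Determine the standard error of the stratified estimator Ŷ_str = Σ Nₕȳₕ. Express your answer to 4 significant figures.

1.080 × 10^6

Var(Ŷ_str) = Σₕ Nₕ²(1 − fₕ)sₕ²/nₕ.
Nonprofit: 14422²·(1 − 1965/14422)·2293000/1965 = 2.0964304 × 10^11.
Private: 17514²·(1 − 2315/17514)·8320000/2315 = 9.5669321 × 10^11.
Sum = 1.1663363 × 10^12.
SE = √(1.1663363 × 10^12) = 1.080 × 10^6.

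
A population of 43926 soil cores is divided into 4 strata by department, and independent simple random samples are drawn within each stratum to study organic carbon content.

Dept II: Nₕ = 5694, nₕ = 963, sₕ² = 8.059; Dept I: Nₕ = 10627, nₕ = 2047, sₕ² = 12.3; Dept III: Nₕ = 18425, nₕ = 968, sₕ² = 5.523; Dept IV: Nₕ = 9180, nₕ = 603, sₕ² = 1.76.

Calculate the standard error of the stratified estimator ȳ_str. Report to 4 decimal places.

0.0384

Var(ȳ_str) = Σₕ Wₕ²(1 − fₕ)sₕ²/nₕ with Wₕ = Nₕ/N, N = 43926.
Dept II: Wₕ = 0.12962710; term = 0.12962710²·(1 − 0.16912540)·8.059/963 = 1.1683742 × 10^-4.
Dept I: Wₕ = 0.24192961; term = 0.24192961²·(1 − 0.19262257)·12.3/2047 = 2.8395003 × 10^-4.
Dept III: Wₕ = 0.41945545; term = 0.41945545²·(1 − 0.05253731)·5.523/968 = 9.5111598 × 10^-4.
Dept IV: Wₕ = 0.20898784; term = 0.20898784²·(1 − 0.06568627)·1.76/603 = 1.1910504 × 10^-4.
Sum = 0.0014710085.
SE = √(0.0014710085) = 0.0384.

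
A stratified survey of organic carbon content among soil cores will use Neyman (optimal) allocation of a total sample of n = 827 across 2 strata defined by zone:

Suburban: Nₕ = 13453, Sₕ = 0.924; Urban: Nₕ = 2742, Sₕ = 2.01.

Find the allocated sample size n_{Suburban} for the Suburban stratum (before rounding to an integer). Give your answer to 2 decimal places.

572.96

Neyman allocation: nₕ = n·NₕSₕ / Σⱼ NⱼSⱼ.
Σ NⱼSⱼ = 13453·0.924 + 2742·2.01 = 17941.992.
n_{Suburban} = 827·13453·0.924 / 17941.992 = 572.96.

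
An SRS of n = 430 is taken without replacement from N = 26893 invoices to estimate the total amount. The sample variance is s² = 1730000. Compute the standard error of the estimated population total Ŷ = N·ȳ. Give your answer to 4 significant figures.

1.692 × 10^6

Var(Ŷ) = N²·Var(ȳ) = N²·(1 − n/N)·s²/n.
f = 430/26893 = 0.01598929; Var(ȳ) = 0.98401071·1730000/430 = 3958.9268.
Var(Ŷ) = 26893² · 3958.9268 = 2.8632283 × 10^12.
SE(Ŷ) = √(2.8632283 × 10^12) = 1.692 × 10^6.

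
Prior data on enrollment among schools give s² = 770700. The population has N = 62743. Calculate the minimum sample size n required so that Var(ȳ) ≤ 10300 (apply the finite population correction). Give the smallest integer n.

75

Without fpc, n₀ = s²/D = 770700/10300 = 74.8252.
With fpc, (1 − n/N)·s²/n ≤ D requires n ≥ n₀/(1 + n₀/N) = 74.8252/(1 + 74.8252/62743) = 74.7361.
Rounding up, n = 75.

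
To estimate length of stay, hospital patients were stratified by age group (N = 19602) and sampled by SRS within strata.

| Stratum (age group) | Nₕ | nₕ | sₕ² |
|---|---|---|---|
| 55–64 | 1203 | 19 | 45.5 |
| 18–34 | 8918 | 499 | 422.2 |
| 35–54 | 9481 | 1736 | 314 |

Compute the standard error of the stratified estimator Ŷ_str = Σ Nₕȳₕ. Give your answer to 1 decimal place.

Var(Ŷ_str) = Σₕ Nₕ²(1 − fₕ)sₕ²/nₕ.
55–64: 1203²·(1 − 19/1203)·45.5/19 = 3.4109482 × 10^6.
18–34: 8918²·(1 − 499/8918)·422.2/499 = 6.3525144 × 10^7.
35–54: 9481²·(1 − 1736/9481)·314/1736 = 1.3281756 × 10^7.
Sum = 8.0217848 × 10^7.
SE = √(8.0217848 × 10^7) = 8956.4.

8956.4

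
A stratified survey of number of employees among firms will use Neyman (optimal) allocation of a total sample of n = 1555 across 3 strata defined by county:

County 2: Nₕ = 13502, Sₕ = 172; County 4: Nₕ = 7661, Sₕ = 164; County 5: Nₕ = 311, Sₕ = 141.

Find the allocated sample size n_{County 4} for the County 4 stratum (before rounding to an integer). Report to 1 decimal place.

539.3

Neyman allocation: nₕ = n·NₕSₕ / Σⱼ NⱼSⱼ.
Σ NⱼSⱼ = 13502·172 + 7661·164 + 311·141 = 3.622599 × 10^6.
n_{County 4} = 1555·7661·164 / (3.622599 × 10^6) = 539.3.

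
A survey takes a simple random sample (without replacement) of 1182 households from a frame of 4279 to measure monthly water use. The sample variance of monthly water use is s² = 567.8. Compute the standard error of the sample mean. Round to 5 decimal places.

Under SRS without replacement, Var(ȳ) = (1 − f)·s²/n with f = n/N = 1182/4279 = 0.27623276.
Var(ȳ) = (1 − 0.27623276)·567.8/1182 = 0.72376724·0.48037225 = 0.3476777.
SE(ȳ) = √(0.3476777) = 0.58964.

0.58964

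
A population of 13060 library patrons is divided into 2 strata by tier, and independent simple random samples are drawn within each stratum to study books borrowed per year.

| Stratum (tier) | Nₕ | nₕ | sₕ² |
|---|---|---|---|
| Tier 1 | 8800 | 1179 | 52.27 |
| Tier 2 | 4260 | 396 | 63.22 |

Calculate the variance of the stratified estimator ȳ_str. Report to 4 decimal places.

Var(ȳ_str) = Σₕ Wₕ²(1 − fₕ)sₕ²/nₕ with Wₕ = Nₕ/N, N = 13060.
Tier 1: Wₕ = 0.67381317; term = 0.67381317²·(1 − 0.13397727)·52.27/1179 = 0.01743199.
Tier 2: Wₕ = 0.32618683; term = 0.32618683²·(1 − 0.09295775)·63.22/396 = 0.015407056.
Sum = 0.032839046.

0.0328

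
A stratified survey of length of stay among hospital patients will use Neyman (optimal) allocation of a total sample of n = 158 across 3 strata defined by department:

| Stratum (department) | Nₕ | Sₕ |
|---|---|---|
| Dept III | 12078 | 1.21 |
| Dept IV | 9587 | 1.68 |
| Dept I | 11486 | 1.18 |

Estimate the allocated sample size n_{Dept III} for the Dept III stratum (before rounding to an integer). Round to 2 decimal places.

Neyman allocation: nₕ = n·NₕSₕ / Σⱼ NⱼSⱼ.
Σ NⱼSⱼ = 12078·1.21 + 9587·1.68 + 11486·1.18 = 44274.02.
n_{Dept III} = 158·12078·1.21 / 44274.02 = 52.15.

52.15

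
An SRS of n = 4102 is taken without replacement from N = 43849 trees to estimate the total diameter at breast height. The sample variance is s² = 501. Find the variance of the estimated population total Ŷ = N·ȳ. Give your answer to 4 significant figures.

Var(Ŷ) = N²·Var(ȳ) = N²·(1 − n/N)·s²/n.
f = 4102/43849 = 0.09354831; Var(ȳ) = 0.90645169·501/4102 = 0.11070997.
Var(Ŷ) = 43849² · 0.11070997 = 2.1286591 × 10^8.

2.129 × 10^8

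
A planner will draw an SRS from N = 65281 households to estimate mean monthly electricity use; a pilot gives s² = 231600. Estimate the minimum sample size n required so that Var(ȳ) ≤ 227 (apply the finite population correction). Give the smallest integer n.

Without fpc, n₀ = s²/D = 231600/227 = 1020.2643.
With fpc, (1 − n/N)·s²/n ≤ D requires n ≥ n₀/(1 + n₀/N) = 1020.2643/(1 + 1020.2643/65281) = 1004.5642.
Rounding up, n = 1005.

1005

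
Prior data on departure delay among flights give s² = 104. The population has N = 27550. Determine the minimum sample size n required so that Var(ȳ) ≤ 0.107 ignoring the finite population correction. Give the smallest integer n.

Without fpc, n₀ = s²/D = 104/0.107 = 971.9626.
Rounding up, n = 972.

972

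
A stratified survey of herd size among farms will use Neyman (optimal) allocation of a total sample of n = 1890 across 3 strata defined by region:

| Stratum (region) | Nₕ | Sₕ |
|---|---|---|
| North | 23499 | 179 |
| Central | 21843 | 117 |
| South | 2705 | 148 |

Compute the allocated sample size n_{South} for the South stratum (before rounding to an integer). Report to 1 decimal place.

Neyman allocation: nₕ = n·NₕSₕ / Σⱼ NⱼSⱼ.
Σ NⱼSⱼ = 23499·179 + 21843·117 + 2705·148 = 7.162292 × 10^6.
n_{South} = 1890·2705·148 / (7.162292 × 10^6) = 105.6.

105.6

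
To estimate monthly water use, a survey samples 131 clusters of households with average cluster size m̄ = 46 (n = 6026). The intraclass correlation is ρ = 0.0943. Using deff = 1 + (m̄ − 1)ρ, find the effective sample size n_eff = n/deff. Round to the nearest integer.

1149

deff = 1 + (46 − 1)·0.0943 = 1 + 4.2435 = 5.2435.
n_eff = 6026 / 5.2435 = 1149.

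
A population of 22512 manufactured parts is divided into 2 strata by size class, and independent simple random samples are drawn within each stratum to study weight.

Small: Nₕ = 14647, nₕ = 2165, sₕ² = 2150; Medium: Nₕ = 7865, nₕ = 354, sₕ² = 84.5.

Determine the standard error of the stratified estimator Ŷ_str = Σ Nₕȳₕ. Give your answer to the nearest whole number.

13988

Var(Ŷ_str) = Σₕ Nₕ²(1 − fₕ)sₕ²/nₕ.
Small: 14647²·(1 − 2165/14647)·2150/2165 = 1.8155718 × 10^8.
Medium: 7865²·(1 − 354/7865)·84.5/354 = 1.4101001 × 10^7.
Sum = 1.9565818 × 10^8.
SE = √(1.9565818 × 10^8) = 13988.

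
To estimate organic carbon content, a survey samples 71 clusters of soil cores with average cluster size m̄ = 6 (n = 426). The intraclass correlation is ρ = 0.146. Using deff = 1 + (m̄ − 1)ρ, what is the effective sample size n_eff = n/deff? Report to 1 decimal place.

246.2

deff = 1 + (6 − 1)·0.146 = 1 + 0.73 = 1.73.
n_eff = 426 / 1.73 = 246.2.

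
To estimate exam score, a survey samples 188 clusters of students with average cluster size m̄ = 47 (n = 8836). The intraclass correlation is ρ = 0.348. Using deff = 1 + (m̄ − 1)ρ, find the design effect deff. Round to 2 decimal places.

17.01

deff = 1 + (47 − 1)·0.348 = 1 + 16.008 = 17.008.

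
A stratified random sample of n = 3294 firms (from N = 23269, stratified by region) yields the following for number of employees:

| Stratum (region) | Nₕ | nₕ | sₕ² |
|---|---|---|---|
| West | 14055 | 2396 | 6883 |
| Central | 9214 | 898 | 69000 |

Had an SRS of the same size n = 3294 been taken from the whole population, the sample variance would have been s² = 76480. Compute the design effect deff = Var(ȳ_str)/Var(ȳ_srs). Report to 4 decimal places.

Var(ȳ_str) = Σ Wₕ²(1−fₕ)sₕ²/nₕ with Wₕ = Nₕ/23269:
  West: (14055/23269)²·(1−2396/14055)·6883/2396 = 0.86941608
  Central: (9214/23269)²·(1−898/9214)·69000/898 = 10.873767
  → Var(ȳ_str) = 11.743183.
Var(ȳ_srs) = (1 − 3294/23269)·76480/3294 = 19.931196.
deff = 11.743183 / 19.931196 = 0.5892.

0.5892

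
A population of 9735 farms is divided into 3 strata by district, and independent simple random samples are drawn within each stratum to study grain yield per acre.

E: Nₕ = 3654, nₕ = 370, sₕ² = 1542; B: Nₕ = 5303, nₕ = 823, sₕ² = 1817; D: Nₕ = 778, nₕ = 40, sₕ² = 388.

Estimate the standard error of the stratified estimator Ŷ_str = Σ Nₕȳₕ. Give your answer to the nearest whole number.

10394

Var(Ŷ_str) = Σₕ Nₕ²(1 − fₕ)sₕ²/nₕ.
E: 3654²·(1 − 370/3654)·1542/370 = 5.0009711 × 10^7.
B: 5303²·(1 − 823/5303)·1817/823 = 5.2451116 × 10^7.
D: 778²·(1 − 40/778)·388/40 = 5.5693908 × 10^6.
Sum = 1.0803022 × 10^8.
SE = √(1.0803022 × 10^8) = 10394.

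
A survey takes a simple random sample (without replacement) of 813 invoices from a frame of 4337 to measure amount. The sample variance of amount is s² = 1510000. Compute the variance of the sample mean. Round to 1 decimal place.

Under SRS without replacement, Var(ȳ) = (1 − f)·s²/n with f = n/N = 813/4337 = 0.18745677.
Var(ȳ) = (1 − 0.18745677)·1510000/813 = 0.81254323·1857.3186 = 1509.1516.

1509.2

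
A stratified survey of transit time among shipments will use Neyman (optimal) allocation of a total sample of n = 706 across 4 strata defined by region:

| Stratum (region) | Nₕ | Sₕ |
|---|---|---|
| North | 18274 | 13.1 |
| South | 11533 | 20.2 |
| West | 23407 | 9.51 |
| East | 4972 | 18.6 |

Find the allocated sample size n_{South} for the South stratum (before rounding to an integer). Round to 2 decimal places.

208.87

Neyman allocation: nₕ = n·NₕSₕ / Σⱼ NⱼSⱼ.
Σ NⱼSⱼ = 18274·13.1 + 11533·20.2 + 23407·9.51 + 4972·18.6 = 787435.77.
n_{South} = 706·11533·20.2 / 787435.77 = 208.87.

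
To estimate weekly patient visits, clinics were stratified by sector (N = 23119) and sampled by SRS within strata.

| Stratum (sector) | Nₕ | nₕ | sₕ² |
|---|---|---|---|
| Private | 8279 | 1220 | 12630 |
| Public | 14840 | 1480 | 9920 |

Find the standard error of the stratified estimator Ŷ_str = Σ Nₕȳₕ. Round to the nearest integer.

Var(Ŷ_str) = Σₕ Nₕ²(1 − fₕ)sₕ²/nₕ.
Private: 8279²·(1 − 1220/8279)·12630/1220 = 6.0501283 × 10^8.
Public: 14840²·(1 − 1480/14840)·9920/1480 = 1.3288939 × 10^9.
Sum = 1.9339067 × 10^9.
SE = √(1.9339067 × 10^9) = 43976.

43976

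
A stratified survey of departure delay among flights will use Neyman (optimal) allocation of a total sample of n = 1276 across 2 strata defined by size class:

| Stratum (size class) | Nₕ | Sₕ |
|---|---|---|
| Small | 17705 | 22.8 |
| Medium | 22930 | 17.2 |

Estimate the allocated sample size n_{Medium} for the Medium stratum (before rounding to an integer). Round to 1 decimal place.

Neyman allocation: nₕ = n·NₕSₕ / Σⱼ NⱼSⱼ.
Σ NⱼSⱼ = 17705·22.8 + 22930·17.2 = 798070.
n_{Medium} = 1276·22930·17.2 / 798070 = 630.6.

630.6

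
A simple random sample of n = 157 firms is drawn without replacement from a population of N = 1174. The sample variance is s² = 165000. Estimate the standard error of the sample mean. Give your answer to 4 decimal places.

30.1730

Under SRS without replacement, Var(ȳ) = (1 − f)·s²/n with f = n/N = 157/1174 = 0.13373083.
Var(ȳ) = (1 − 0.13373083)·165000/157 = 0.86626917·1050.9554 = 910.41027.
SE(ȳ) = √(910.41027) = 30.1730.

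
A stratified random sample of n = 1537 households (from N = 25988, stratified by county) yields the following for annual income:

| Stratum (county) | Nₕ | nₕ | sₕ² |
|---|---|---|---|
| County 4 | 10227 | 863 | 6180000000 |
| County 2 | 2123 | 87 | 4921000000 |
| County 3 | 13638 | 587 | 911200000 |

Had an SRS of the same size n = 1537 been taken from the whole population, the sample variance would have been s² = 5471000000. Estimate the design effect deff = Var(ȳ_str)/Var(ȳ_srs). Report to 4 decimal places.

0.5334

Var(ȳ_str) = Σ Wₕ²(1−fₕ)sₕ²/nₕ with Wₕ = Nₕ/25988:
  County 4: (10227/25988)²·(1−863/10227)·6180000000/863 = 1.0154104 × 10^6
  County 2: (2123/25988)²·(1−87/2123)·4921000000/87 = 362006.33
  County 3: (13638/25988)²·(1−587/13638)·911200000/587 = 409095.19
  → Var(ȳ_str) = 1.7865119 × 10^6.
Var(ȳ_srs) = (1 − 1537/25988)·5471000000/1537 = 3.3490113 × 10^6.
deff = (1.7865119 × 10^6) / (3.3490113 × 10^6) = 0.5334.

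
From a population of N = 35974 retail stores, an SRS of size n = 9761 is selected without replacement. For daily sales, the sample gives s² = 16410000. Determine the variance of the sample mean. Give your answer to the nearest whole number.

1225

Under SRS without replacement, Var(ȳ) = (1 − f)·s²/n with f = n/N = 9761/35974 = 0.27133485.
Var(ȳ) = (1 − 0.27133485)·16410000/9761 = 0.72866515·1681.1802 = 1225.0174.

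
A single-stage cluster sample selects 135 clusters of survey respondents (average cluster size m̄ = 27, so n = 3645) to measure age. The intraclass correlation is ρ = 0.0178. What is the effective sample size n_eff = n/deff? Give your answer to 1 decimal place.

2491.8

deff = 1 + (27 − 1)·0.0178 = 1 + 0.4628 = 1.4628.
n_eff = 3645 / 1.4628 = 2491.8.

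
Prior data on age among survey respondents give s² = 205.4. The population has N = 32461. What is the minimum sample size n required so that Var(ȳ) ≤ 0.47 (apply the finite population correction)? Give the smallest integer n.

432

Without fpc, n₀ = s²/D = 205.4/0.47 = 437.0213.
With fpc, (1 − n/N)·s²/n ≤ D requires n ≥ n₀/(1 + n₀/N) = 437.0213/(1 + 437.0213/32461) = 431.2159.
Rounding up, n = 432.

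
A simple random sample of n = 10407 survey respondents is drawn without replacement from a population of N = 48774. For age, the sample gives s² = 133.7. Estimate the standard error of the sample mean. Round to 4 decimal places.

0.1005

Under SRS without replacement, Var(ȳ) = (1 − f)·s²/n with f = n/N = 10407/48774 = 0.21337188.
Var(ȳ) = (1 − 0.21337188)·133.7/10407 = 0.78662812·0.012847122 = 0.010105908.
SE(ȳ) = √(0.010105908) = 0.1005.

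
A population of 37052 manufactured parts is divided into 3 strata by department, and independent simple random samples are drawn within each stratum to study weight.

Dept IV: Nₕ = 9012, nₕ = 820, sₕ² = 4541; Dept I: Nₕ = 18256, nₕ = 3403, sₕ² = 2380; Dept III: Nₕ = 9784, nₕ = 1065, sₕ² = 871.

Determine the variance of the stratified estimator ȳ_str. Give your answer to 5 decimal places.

Var(ȳ_str) = Σₕ Wₕ²(1 − fₕ)sₕ²/nₕ with Wₕ = Nₕ/N, N = 37052.
Dept IV: Wₕ = 0.24322574; term = 0.24322574²·(1 − 0.09098979)·4541/820 = 0.29780053.
Dept I: Wₕ = 0.49271294; term = 0.49271294²·(1 − 0.18640447)·2380/3403 = 0.13813747.
Dept III: Wₕ = 0.26406132; term = 0.26406132²·(1 − 0.10885119)·871/1065 = 0.050819262.
Sum = 0.48675726.

0.48676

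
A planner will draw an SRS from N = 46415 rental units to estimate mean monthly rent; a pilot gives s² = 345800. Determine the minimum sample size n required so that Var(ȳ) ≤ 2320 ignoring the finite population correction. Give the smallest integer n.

Without fpc, n₀ = s²/D = 345800/2320 = 149.0517.
Rounding up, n = 150.

150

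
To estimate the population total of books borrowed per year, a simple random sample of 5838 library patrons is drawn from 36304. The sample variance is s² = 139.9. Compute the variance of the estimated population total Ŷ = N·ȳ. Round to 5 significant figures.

Var(Ŷ) = N²·Var(ȳ) = N²·(1 − n/N)·s²/n.
f = 5838/36304 = 0.16080873; Var(ȳ) = 0.83919127·139.9/5838 = 0.020110116.
Var(Ŷ) = 36304² · 0.020110116 = 2.6504739 × 10^7.

2.6505 × 10^7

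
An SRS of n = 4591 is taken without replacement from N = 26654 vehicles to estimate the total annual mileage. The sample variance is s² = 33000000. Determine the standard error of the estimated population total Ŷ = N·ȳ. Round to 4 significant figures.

2.056 × 10^6

Var(Ŷ) = N²·Var(ȳ) = N²·(1 − n/N)·s²/n.
f = 4591/26654 = 0.17224432; Var(ȳ) = 0.82775568·33000000/4591 = 5949.8884.
Var(Ŷ) = 26654² · 5949.8884 = 4.2270132 × 10^12.
SE(Ŷ) = √(4.2270132 × 10^12) = 2.056 × 10^6.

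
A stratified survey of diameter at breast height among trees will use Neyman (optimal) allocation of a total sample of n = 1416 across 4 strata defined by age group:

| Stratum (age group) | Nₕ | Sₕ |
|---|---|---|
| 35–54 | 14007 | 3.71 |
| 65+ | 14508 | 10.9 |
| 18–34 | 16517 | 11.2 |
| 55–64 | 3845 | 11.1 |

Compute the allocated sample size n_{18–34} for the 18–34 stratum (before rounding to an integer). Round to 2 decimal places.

598.36

Neyman allocation: nₕ = n·NₕSₕ / Σⱼ NⱼSⱼ.
Σ NⱼSⱼ = 14007·3.71 + 14508·10.9 + 16517·11.2 + 3845·11.1 = 437773.07.
n_{18–34} = 1416·16517·11.2 / 437773.07 = 598.36.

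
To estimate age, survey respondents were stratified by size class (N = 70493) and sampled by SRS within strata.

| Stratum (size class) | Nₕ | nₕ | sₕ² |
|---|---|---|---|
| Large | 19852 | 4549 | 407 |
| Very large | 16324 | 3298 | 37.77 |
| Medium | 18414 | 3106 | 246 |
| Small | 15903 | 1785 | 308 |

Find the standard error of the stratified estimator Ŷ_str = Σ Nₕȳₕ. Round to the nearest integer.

Var(Ŷ_str) = Σₕ Nₕ²(1 − fₕ)sₕ²/nₕ.
Large: 19852²·(1 − 4549/19852)·407/4549 = 2.7180617 × 10^7.
Very large: 16324²·(1 − 3298/16324)·37.77/3298 = 2.4351964 × 10^6.
Medium: 18414²·(1 − 3106/18414)·246/3106 = 2.2325451 × 10^7.
Small: 15903²·(1 − 1785/15903)·308/1785 = 3.8740456 × 10^7.
Sum = 9.068172 × 10^7.
SE = √(9.068172 × 10^7) = 9523.

9523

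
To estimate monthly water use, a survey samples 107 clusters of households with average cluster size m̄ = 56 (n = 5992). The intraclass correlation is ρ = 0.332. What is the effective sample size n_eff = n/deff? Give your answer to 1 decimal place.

311.1

deff = 1 + (56 − 1)·0.332 = 1 + 18.26 = 19.26.
n_eff = 5992 / 19.26 = 311.1.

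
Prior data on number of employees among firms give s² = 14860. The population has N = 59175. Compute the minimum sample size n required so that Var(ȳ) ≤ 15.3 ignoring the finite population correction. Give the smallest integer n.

Without fpc, n₀ = s²/D = 14860/15.3 = 971.2418.
Rounding up, n = 972.

972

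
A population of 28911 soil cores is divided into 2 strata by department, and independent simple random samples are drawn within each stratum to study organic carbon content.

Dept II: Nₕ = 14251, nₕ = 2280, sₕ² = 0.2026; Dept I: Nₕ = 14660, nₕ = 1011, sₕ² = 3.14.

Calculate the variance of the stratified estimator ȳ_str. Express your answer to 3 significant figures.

7.62 × 10^-4

Var(ȳ_str) = Σₕ Wₕ²(1 − fₕ)sₕ²/nₕ with Wₕ = Nₕ/N, N = 28911.
Dept II: Wₕ = 0.49292657; term = 0.49292657²·(1 − 0.15998877)·0.2026/2280 = 1.8136527 × 10^-5.
Dept I: Wₕ = 0.50707343; term = 0.50707343²·(1 − 0.06896317)·3.14/1011 = 7.4351044 × 10^-4.
Sum = 7.6164697 × 10^-4.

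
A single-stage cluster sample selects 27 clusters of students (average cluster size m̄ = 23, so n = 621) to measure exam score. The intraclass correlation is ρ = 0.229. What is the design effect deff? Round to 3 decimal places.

deff = 1 + (23 − 1)·0.229 = 1 + 5.038 = 6.038.

6.038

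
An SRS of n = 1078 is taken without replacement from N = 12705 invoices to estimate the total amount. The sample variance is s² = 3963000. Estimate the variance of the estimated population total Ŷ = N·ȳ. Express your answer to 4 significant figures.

5.431 × 10^11

Var(Ŷ) = N²·Var(ȳ) = N²·(1 − n/N)·s²/n.
f = 1078/12705 = 0.08484848; Var(ȳ) = 0.91515152·3963000/1078 = 3364.3279.
Var(Ŷ) = 12705² · 3364.3279 = 5.430598 × 10^11.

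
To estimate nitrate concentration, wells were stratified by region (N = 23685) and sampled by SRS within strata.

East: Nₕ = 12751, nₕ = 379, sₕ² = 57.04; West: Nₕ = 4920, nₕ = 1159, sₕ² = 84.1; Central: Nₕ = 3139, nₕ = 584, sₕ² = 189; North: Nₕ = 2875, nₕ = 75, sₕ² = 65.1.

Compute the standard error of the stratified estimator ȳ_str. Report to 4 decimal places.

Var(ȳ_str) = Σₕ Wₕ²(1 − fₕ)sₕ²/nₕ with Wₕ = Nₕ/N, N = 23685.
East: Wₕ = 0.53835761; term = 0.53835761²·(1 − 0.02972316)·57.04/379 = 0.042323121.
West: Wₕ = 0.20772641; term = 0.20772641²·(1 − 0.23556911)·84.1/1159 = 0.0023935043.
Central: Wₕ = 0.13253114; term = 0.13253114²·(1 − 0.18604651)·189/584 = 0.0046268391.
North: Wₕ = 0.12138484; term = 0.12138484²·(1 − 0.02608696)·65.1/75 = 0.01245572.
Sum = 0.061799184.
SE = √(0.061799184) = 0.2486.

0.2486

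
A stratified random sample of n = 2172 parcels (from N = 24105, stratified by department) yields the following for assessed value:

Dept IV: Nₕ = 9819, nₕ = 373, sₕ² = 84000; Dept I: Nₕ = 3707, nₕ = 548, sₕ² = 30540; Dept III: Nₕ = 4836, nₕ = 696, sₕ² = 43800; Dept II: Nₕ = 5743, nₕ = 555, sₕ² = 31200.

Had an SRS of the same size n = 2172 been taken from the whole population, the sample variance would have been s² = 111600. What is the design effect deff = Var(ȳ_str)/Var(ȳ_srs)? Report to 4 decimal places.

Var(ȳ_str) = Σ Wₕ²(1−fₕ)sₕ²/nₕ with Wₕ = Nₕ/24105:
  Dept IV: (9819/24105)²·(1−373/9819)·84000/373 = 35.947723
  Dept I: (3707/24105)²·(1−548/3707)·30540/548 = 1.1231724
  Dept III: (4836/24105)²·(1−696/4836)·43800/696 = 2.1683892
  Dept II: (5743/24105)²·(1−555/5743)·31200/555 = 2.8826116
  → Var(ȳ_str) = 42.121896.
Var(ȳ_srs) = (1 − 2172/24105)·111600/2172 = 46.751471.
deff = 42.121896 / 46.751471 = 0.9010.

0.9010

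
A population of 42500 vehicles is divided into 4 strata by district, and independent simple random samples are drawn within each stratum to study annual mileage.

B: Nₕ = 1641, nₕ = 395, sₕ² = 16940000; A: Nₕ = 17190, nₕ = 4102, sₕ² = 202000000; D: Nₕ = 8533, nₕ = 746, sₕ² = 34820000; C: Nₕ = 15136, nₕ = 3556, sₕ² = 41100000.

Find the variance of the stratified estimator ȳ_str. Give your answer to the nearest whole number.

Var(ȳ_str) = Σₕ Wₕ²(1 − fₕ)sₕ²/nₕ with Wₕ = Nₕ/N, N = 42500.
B: Wₕ = 0.03861176; term = 0.03861176²·(1 − 0.24070689)·16940000/395 = 48.547299.
A: Wₕ = 0.40447059; term = 0.40447059²·(1 − 0.23862711)·202000000/4102 = 6133.7634.
D: Wₕ = 0.20077647; term = 0.20077647²·(1 − 0.08742529)·34820000/746 = 1717.0542.
C: Wₕ = 0.35614118; term = 0.35614118²·(1 − 0.23493658)·41100000/3556 = 1121.5584.
Sum = 9020.9233.

9021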